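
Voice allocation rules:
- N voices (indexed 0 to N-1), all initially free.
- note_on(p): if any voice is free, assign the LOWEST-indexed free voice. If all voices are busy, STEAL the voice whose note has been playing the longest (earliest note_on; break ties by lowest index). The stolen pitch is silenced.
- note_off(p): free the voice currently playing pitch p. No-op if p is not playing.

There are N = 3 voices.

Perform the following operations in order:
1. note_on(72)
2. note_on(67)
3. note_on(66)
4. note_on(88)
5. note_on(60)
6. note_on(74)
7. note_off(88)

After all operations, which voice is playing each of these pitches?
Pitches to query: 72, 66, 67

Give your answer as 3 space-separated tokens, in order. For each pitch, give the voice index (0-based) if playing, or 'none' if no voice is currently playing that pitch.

Op 1: note_on(72): voice 0 is free -> assigned | voices=[72 - -]
Op 2: note_on(67): voice 1 is free -> assigned | voices=[72 67 -]
Op 3: note_on(66): voice 2 is free -> assigned | voices=[72 67 66]
Op 4: note_on(88): all voices busy, STEAL voice 0 (pitch 72, oldest) -> assign | voices=[88 67 66]
Op 5: note_on(60): all voices busy, STEAL voice 1 (pitch 67, oldest) -> assign | voices=[88 60 66]
Op 6: note_on(74): all voices busy, STEAL voice 2 (pitch 66, oldest) -> assign | voices=[88 60 74]
Op 7: note_off(88): free voice 0 | voices=[- 60 74]

Answer: none none none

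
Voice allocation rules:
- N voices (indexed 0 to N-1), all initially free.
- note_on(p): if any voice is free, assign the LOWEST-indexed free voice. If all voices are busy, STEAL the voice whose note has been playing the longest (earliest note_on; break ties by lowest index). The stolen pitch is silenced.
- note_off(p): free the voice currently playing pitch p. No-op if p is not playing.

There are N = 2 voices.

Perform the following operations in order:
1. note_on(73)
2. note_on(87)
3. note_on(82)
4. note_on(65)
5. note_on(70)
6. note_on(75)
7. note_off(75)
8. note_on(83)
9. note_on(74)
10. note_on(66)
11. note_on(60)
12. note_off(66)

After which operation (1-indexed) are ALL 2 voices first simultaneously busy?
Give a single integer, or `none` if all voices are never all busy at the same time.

Op 1: note_on(73): voice 0 is free -> assigned | voices=[73 -]
Op 2: note_on(87): voice 1 is free -> assigned | voices=[73 87]
Op 3: note_on(82): all voices busy, STEAL voice 0 (pitch 73, oldest) -> assign | voices=[82 87]
Op 4: note_on(65): all voices busy, STEAL voice 1 (pitch 87, oldest) -> assign | voices=[82 65]
Op 5: note_on(70): all voices busy, STEAL voice 0 (pitch 82, oldest) -> assign | voices=[70 65]
Op 6: note_on(75): all voices busy, STEAL voice 1 (pitch 65, oldest) -> assign | voices=[70 75]
Op 7: note_off(75): free voice 1 | voices=[70 -]
Op 8: note_on(83): voice 1 is free -> assigned | voices=[70 83]
Op 9: note_on(74): all voices busy, STEAL voice 0 (pitch 70, oldest) -> assign | voices=[74 83]
Op 10: note_on(66): all voices busy, STEAL voice 1 (pitch 83, oldest) -> assign | voices=[74 66]
Op 11: note_on(60): all voices busy, STEAL voice 0 (pitch 74, oldest) -> assign | voices=[60 66]
Op 12: note_off(66): free voice 1 | voices=[60 -]

Answer: 2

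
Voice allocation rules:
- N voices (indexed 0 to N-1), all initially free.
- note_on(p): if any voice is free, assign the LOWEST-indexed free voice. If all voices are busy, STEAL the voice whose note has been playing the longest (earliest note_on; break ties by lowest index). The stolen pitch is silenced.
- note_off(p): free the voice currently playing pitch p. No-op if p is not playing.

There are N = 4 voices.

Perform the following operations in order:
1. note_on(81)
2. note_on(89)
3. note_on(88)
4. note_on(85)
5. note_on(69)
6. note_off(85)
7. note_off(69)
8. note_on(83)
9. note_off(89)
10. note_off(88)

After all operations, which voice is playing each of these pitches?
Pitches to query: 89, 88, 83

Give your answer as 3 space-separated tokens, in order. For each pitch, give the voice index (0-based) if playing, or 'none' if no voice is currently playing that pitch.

Answer: none none 0

Derivation:
Op 1: note_on(81): voice 0 is free -> assigned | voices=[81 - - -]
Op 2: note_on(89): voice 1 is free -> assigned | voices=[81 89 - -]
Op 3: note_on(88): voice 2 is free -> assigned | voices=[81 89 88 -]
Op 4: note_on(85): voice 3 is free -> assigned | voices=[81 89 88 85]
Op 5: note_on(69): all voices busy, STEAL voice 0 (pitch 81, oldest) -> assign | voices=[69 89 88 85]
Op 6: note_off(85): free voice 3 | voices=[69 89 88 -]
Op 7: note_off(69): free voice 0 | voices=[- 89 88 -]
Op 8: note_on(83): voice 0 is free -> assigned | voices=[83 89 88 -]
Op 9: note_off(89): free voice 1 | voices=[83 - 88 -]
Op 10: note_off(88): free voice 2 | voices=[83 - - -]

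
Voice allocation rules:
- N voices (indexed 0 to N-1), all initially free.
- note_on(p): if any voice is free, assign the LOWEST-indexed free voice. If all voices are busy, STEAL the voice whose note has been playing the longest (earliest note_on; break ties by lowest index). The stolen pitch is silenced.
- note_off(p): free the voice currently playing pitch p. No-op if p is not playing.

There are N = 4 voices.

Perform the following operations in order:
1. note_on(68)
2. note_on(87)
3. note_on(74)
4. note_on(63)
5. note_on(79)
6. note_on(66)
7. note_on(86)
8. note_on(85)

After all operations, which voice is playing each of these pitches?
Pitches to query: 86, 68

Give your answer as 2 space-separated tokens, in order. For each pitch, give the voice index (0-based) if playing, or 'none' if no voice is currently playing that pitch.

Answer: 2 none

Derivation:
Op 1: note_on(68): voice 0 is free -> assigned | voices=[68 - - -]
Op 2: note_on(87): voice 1 is free -> assigned | voices=[68 87 - -]
Op 3: note_on(74): voice 2 is free -> assigned | voices=[68 87 74 -]
Op 4: note_on(63): voice 3 is free -> assigned | voices=[68 87 74 63]
Op 5: note_on(79): all voices busy, STEAL voice 0 (pitch 68, oldest) -> assign | voices=[79 87 74 63]
Op 6: note_on(66): all voices busy, STEAL voice 1 (pitch 87, oldest) -> assign | voices=[79 66 74 63]
Op 7: note_on(86): all voices busy, STEAL voice 2 (pitch 74, oldest) -> assign | voices=[79 66 86 63]
Op 8: note_on(85): all voices busy, STEAL voice 3 (pitch 63, oldest) -> assign | voices=[79 66 86 85]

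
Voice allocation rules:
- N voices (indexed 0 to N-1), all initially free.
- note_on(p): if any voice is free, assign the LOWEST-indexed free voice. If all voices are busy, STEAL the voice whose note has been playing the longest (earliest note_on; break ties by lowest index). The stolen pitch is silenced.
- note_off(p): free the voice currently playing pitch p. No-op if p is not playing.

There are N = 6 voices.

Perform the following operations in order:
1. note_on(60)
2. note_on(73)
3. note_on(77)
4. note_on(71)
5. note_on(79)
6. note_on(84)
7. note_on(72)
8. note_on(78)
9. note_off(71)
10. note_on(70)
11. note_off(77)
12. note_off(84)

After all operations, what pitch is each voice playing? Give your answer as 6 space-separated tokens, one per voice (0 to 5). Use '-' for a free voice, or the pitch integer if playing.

Answer: 72 78 - 70 79 -

Derivation:
Op 1: note_on(60): voice 0 is free -> assigned | voices=[60 - - - - -]
Op 2: note_on(73): voice 1 is free -> assigned | voices=[60 73 - - - -]
Op 3: note_on(77): voice 2 is free -> assigned | voices=[60 73 77 - - -]
Op 4: note_on(71): voice 3 is free -> assigned | voices=[60 73 77 71 - -]
Op 5: note_on(79): voice 4 is free -> assigned | voices=[60 73 77 71 79 -]
Op 6: note_on(84): voice 5 is free -> assigned | voices=[60 73 77 71 79 84]
Op 7: note_on(72): all voices busy, STEAL voice 0 (pitch 60, oldest) -> assign | voices=[72 73 77 71 79 84]
Op 8: note_on(78): all voices busy, STEAL voice 1 (pitch 73, oldest) -> assign | voices=[72 78 77 71 79 84]
Op 9: note_off(71): free voice 3 | voices=[72 78 77 - 79 84]
Op 10: note_on(70): voice 3 is free -> assigned | voices=[72 78 77 70 79 84]
Op 11: note_off(77): free voice 2 | voices=[72 78 - 70 79 84]
Op 12: note_off(84): free voice 5 | voices=[72 78 - 70 79 -]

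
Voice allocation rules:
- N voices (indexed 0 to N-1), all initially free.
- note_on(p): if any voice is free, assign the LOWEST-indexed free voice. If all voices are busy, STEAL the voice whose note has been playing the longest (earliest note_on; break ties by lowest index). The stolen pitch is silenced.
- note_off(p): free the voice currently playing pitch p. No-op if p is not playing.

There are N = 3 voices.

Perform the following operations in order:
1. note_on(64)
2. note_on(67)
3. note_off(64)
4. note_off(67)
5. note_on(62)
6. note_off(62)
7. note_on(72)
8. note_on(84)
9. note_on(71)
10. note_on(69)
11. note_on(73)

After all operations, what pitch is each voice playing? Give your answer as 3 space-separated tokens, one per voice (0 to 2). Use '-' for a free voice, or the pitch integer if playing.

Answer: 69 73 71

Derivation:
Op 1: note_on(64): voice 0 is free -> assigned | voices=[64 - -]
Op 2: note_on(67): voice 1 is free -> assigned | voices=[64 67 -]
Op 3: note_off(64): free voice 0 | voices=[- 67 -]
Op 4: note_off(67): free voice 1 | voices=[- - -]
Op 5: note_on(62): voice 0 is free -> assigned | voices=[62 - -]
Op 6: note_off(62): free voice 0 | voices=[- - -]
Op 7: note_on(72): voice 0 is free -> assigned | voices=[72 - -]
Op 8: note_on(84): voice 1 is free -> assigned | voices=[72 84 -]
Op 9: note_on(71): voice 2 is free -> assigned | voices=[72 84 71]
Op 10: note_on(69): all voices busy, STEAL voice 0 (pitch 72, oldest) -> assign | voices=[69 84 71]
Op 11: note_on(73): all voices busy, STEAL voice 1 (pitch 84, oldest) -> assign | voices=[69 73 71]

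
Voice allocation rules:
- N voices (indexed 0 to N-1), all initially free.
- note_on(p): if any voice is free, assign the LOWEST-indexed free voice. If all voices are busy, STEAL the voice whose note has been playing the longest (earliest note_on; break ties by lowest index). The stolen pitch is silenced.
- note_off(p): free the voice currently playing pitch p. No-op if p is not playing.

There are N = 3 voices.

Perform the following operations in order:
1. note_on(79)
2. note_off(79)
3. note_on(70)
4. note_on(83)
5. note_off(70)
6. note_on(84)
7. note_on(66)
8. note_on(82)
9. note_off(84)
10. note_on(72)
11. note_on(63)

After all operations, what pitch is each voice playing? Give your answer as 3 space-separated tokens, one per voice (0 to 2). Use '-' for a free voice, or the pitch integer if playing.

Op 1: note_on(79): voice 0 is free -> assigned | voices=[79 - -]
Op 2: note_off(79): free voice 0 | voices=[- - -]
Op 3: note_on(70): voice 0 is free -> assigned | voices=[70 - -]
Op 4: note_on(83): voice 1 is free -> assigned | voices=[70 83 -]
Op 5: note_off(70): free voice 0 | voices=[- 83 -]
Op 6: note_on(84): voice 0 is free -> assigned | voices=[84 83 -]
Op 7: note_on(66): voice 2 is free -> assigned | voices=[84 83 66]
Op 8: note_on(82): all voices busy, STEAL voice 1 (pitch 83, oldest) -> assign | voices=[84 82 66]
Op 9: note_off(84): free voice 0 | voices=[- 82 66]
Op 10: note_on(72): voice 0 is free -> assigned | voices=[72 82 66]
Op 11: note_on(63): all voices busy, STEAL voice 2 (pitch 66, oldest) -> assign | voices=[72 82 63]

Answer: 72 82 63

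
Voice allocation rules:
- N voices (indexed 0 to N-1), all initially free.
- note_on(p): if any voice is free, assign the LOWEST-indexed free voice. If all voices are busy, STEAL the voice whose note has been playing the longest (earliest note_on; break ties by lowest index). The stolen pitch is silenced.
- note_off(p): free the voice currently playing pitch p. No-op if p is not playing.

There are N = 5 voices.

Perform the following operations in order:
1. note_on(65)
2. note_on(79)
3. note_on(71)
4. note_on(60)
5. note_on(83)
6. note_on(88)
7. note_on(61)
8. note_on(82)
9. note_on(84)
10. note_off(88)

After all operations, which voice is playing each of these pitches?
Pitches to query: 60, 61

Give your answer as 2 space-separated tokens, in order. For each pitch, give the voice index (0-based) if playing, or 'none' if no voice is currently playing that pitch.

Answer: none 1

Derivation:
Op 1: note_on(65): voice 0 is free -> assigned | voices=[65 - - - -]
Op 2: note_on(79): voice 1 is free -> assigned | voices=[65 79 - - -]
Op 3: note_on(71): voice 2 is free -> assigned | voices=[65 79 71 - -]
Op 4: note_on(60): voice 3 is free -> assigned | voices=[65 79 71 60 -]
Op 5: note_on(83): voice 4 is free -> assigned | voices=[65 79 71 60 83]
Op 6: note_on(88): all voices busy, STEAL voice 0 (pitch 65, oldest) -> assign | voices=[88 79 71 60 83]
Op 7: note_on(61): all voices busy, STEAL voice 1 (pitch 79, oldest) -> assign | voices=[88 61 71 60 83]
Op 8: note_on(82): all voices busy, STEAL voice 2 (pitch 71, oldest) -> assign | voices=[88 61 82 60 83]
Op 9: note_on(84): all voices busy, STEAL voice 3 (pitch 60, oldest) -> assign | voices=[88 61 82 84 83]
Op 10: note_off(88): free voice 0 | voices=[- 61 82 84 83]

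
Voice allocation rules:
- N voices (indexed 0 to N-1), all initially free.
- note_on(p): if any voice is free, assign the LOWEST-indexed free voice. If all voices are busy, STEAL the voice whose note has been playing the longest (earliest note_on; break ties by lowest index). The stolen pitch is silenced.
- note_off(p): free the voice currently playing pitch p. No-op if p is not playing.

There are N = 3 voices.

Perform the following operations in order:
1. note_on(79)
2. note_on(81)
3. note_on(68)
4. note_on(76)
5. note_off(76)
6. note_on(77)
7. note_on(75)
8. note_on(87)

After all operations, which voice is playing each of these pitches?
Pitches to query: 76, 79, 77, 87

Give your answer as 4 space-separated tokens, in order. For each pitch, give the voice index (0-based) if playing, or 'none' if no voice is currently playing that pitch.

Op 1: note_on(79): voice 0 is free -> assigned | voices=[79 - -]
Op 2: note_on(81): voice 1 is free -> assigned | voices=[79 81 -]
Op 3: note_on(68): voice 2 is free -> assigned | voices=[79 81 68]
Op 4: note_on(76): all voices busy, STEAL voice 0 (pitch 79, oldest) -> assign | voices=[76 81 68]
Op 5: note_off(76): free voice 0 | voices=[- 81 68]
Op 6: note_on(77): voice 0 is free -> assigned | voices=[77 81 68]
Op 7: note_on(75): all voices busy, STEAL voice 1 (pitch 81, oldest) -> assign | voices=[77 75 68]
Op 8: note_on(87): all voices busy, STEAL voice 2 (pitch 68, oldest) -> assign | voices=[77 75 87]

Answer: none none 0 2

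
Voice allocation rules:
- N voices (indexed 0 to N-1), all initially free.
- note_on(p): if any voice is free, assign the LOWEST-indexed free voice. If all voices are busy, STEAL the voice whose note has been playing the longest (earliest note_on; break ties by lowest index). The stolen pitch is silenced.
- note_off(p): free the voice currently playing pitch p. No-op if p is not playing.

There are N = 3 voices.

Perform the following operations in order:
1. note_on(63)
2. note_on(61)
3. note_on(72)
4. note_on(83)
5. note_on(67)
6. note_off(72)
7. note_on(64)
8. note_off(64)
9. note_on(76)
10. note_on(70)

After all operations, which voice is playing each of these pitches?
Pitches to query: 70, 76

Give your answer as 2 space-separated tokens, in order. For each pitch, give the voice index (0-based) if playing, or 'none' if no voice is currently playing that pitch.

Answer: 0 2

Derivation:
Op 1: note_on(63): voice 0 is free -> assigned | voices=[63 - -]
Op 2: note_on(61): voice 1 is free -> assigned | voices=[63 61 -]
Op 3: note_on(72): voice 2 is free -> assigned | voices=[63 61 72]
Op 4: note_on(83): all voices busy, STEAL voice 0 (pitch 63, oldest) -> assign | voices=[83 61 72]
Op 5: note_on(67): all voices busy, STEAL voice 1 (pitch 61, oldest) -> assign | voices=[83 67 72]
Op 6: note_off(72): free voice 2 | voices=[83 67 -]
Op 7: note_on(64): voice 2 is free -> assigned | voices=[83 67 64]
Op 8: note_off(64): free voice 2 | voices=[83 67 -]
Op 9: note_on(76): voice 2 is free -> assigned | voices=[83 67 76]
Op 10: note_on(70): all voices busy, STEAL voice 0 (pitch 83, oldest) -> assign | voices=[70 67 76]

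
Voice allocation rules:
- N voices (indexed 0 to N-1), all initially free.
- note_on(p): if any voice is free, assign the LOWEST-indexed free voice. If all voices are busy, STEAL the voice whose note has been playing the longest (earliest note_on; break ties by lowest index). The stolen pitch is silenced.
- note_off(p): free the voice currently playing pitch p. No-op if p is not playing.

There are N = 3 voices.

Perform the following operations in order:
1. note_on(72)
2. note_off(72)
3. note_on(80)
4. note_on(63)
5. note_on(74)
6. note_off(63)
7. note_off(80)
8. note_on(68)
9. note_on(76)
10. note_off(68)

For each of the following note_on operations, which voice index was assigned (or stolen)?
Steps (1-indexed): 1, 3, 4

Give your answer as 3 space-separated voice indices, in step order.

Op 1: note_on(72): voice 0 is free -> assigned | voices=[72 - -]
Op 2: note_off(72): free voice 0 | voices=[- - -]
Op 3: note_on(80): voice 0 is free -> assigned | voices=[80 - -]
Op 4: note_on(63): voice 1 is free -> assigned | voices=[80 63 -]
Op 5: note_on(74): voice 2 is free -> assigned | voices=[80 63 74]
Op 6: note_off(63): free voice 1 | voices=[80 - 74]
Op 7: note_off(80): free voice 0 | voices=[- - 74]
Op 8: note_on(68): voice 0 is free -> assigned | voices=[68 - 74]
Op 9: note_on(76): voice 1 is free -> assigned | voices=[68 76 74]
Op 10: note_off(68): free voice 0 | voices=[- 76 74]

Answer: 0 0 1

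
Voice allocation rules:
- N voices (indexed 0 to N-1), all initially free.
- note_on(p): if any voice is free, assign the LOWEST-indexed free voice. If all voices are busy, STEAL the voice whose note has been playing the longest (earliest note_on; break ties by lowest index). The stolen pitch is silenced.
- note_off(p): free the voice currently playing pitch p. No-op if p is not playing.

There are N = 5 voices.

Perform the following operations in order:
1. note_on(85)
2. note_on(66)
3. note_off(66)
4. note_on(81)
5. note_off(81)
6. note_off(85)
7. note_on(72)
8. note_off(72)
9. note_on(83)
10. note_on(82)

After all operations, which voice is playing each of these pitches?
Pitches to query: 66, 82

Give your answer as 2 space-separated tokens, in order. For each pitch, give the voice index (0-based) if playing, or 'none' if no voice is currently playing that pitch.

Answer: none 1

Derivation:
Op 1: note_on(85): voice 0 is free -> assigned | voices=[85 - - - -]
Op 2: note_on(66): voice 1 is free -> assigned | voices=[85 66 - - -]
Op 3: note_off(66): free voice 1 | voices=[85 - - - -]
Op 4: note_on(81): voice 1 is free -> assigned | voices=[85 81 - - -]
Op 5: note_off(81): free voice 1 | voices=[85 - - - -]
Op 6: note_off(85): free voice 0 | voices=[- - - - -]
Op 7: note_on(72): voice 0 is free -> assigned | voices=[72 - - - -]
Op 8: note_off(72): free voice 0 | voices=[- - - - -]
Op 9: note_on(83): voice 0 is free -> assigned | voices=[83 - - - -]
Op 10: note_on(82): voice 1 is free -> assigned | voices=[83 82 - - -]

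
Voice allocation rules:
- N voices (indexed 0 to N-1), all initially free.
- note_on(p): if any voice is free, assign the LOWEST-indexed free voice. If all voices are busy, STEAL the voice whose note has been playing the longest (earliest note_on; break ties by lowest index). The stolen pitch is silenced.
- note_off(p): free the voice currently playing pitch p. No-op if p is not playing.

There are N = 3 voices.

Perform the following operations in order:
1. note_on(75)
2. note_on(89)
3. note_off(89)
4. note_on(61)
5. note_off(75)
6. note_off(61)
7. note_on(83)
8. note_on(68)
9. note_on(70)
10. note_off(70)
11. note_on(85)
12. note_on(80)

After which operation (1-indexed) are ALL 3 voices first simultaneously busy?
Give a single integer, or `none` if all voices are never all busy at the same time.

Answer: 9

Derivation:
Op 1: note_on(75): voice 0 is free -> assigned | voices=[75 - -]
Op 2: note_on(89): voice 1 is free -> assigned | voices=[75 89 -]
Op 3: note_off(89): free voice 1 | voices=[75 - -]
Op 4: note_on(61): voice 1 is free -> assigned | voices=[75 61 -]
Op 5: note_off(75): free voice 0 | voices=[- 61 -]
Op 6: note_off(61): free voice 1 | voices=[- - -]
Op 7: note_on(83): voice 0 is free -> assigned | voices=[83 - -]
Op 8: note_on(68): voice 1 is free -> assigned | voices=[83 68 -]
Op 9: note_on(70): voice 2 is free -> assigned | voices=[83 68 70]
Op 10: note_off(70): free voice 2 | voices=[83 68 -]
Op 11: note_on(85): voice 2 is free -> assigned | voices=[83 68 85]
Op 12: note_on(80): all voices busy, STEAL voice 0 (pitch 83, oldest) -> assign | voices=[80 68 85]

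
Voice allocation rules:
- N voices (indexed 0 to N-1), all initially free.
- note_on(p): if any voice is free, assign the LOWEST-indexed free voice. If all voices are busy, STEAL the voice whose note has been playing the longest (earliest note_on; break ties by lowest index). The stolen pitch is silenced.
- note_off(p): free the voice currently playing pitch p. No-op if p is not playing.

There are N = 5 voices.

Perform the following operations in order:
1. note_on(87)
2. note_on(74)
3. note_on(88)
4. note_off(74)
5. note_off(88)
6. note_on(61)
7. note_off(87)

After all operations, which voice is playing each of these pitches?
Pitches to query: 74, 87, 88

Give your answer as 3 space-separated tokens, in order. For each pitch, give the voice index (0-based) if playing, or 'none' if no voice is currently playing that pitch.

Answer: none none none

Derivation:
Op 1: note_on(87): voice 0 is free -> assigned | voices=[87 - - - -]
Op 2: note_on(74): voice 1 is free -> assigned | voices=[87 74 - - -]
Op 3: note_on(88): voice 2 is free -> assigned | voices=[87 74 88 - -]
Op 4: note_off(74): free voice 1 | voices=[87 - 88 - -]
Op 5: note_off(88): free voice 2 | voices=[87 - - - -]
Op 6: note_on(61): voice 1 is free -> assigned | voices=[87 61 - - -]
Op 7: note_off(87): free voice 0 | voices=[- 61 - - -]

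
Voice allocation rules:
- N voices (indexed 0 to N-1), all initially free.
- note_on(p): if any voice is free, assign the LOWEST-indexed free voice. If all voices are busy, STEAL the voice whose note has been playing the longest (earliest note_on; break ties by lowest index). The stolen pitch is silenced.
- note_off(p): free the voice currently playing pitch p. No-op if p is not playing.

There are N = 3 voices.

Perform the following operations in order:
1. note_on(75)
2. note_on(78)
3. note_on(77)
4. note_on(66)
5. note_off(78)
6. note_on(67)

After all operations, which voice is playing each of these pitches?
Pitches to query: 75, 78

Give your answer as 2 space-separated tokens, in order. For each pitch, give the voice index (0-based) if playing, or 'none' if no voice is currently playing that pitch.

Op 1: note_on(75): voice 0 is free -> assigned | voices=[75 - -]
Op 2: note_on(78): voice 1 is free -> assigned | voices=[75 78 -]
Op 3: note_on(77): voice 2 is free -> assigned | voices=[75 78 77]
Op 4: note_on(66): all voices busy, STEAL voice 0 (pitch 75, oldest) -> assign | voices=[66 78 77]
Op 5: note_off(78): free voice 1 | voices=[66 - 77]
Op 6: note_on(67): voice 1 is free -> assigned | voices=[66 67 77]

Answer: none none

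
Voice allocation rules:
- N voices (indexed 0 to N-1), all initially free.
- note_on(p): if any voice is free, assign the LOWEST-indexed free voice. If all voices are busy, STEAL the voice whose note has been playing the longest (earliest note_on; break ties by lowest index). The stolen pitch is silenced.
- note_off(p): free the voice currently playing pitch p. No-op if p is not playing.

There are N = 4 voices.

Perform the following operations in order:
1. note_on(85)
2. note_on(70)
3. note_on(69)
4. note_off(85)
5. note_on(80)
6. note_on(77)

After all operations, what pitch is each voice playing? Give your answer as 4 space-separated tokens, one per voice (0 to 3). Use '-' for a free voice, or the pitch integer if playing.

Answer: 80 70 69 77

Derivation:
Op 1: note_on(85): voice 0 is free -> assigned | voices=[85 - - -]
Op 2: note_on(70): voice 1 is free -> assigned | voices=[85 70 - -]
Op 3: note_on(69): voice 2 is free -> assigned | voices=[85 70 69 -]
Op 4: note_off(85): free voice 0 | voices=[- 70 69 -]
Op 5: note_on(80): voice 0 is free -> assigned | voices=[80 70 69 -]
Op 6: note_on(77): voice 3 is free -> assigned | voices=[80 70 69 77]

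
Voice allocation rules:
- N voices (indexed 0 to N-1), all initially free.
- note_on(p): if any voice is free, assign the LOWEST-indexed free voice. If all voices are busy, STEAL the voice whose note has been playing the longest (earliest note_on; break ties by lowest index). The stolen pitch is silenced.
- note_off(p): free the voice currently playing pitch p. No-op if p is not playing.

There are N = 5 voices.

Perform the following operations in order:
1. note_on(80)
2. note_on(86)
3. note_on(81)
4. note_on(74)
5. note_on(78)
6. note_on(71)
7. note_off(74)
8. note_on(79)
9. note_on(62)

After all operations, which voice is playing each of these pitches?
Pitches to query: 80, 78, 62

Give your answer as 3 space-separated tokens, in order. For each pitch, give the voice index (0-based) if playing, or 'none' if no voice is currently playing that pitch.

Op 1: note_on(80): voice 0 is free -> assigned | voices=[80 - - - -]
Op 2: note_on(86): voice 1 is free -> assigned | voices=[80 86 - - -]
Op 3: note_on(81): voice 2 is free -> assigned | voices=[80 86 81 - -]
Op 4: note_on(74): voice 3 is free -> assigned | voices=[80 86 81 74 -]
Op 5: note_on(78): voice 4 is free -> assigned | voices=[80 86 81 74 78]
Op 6: note_on(71): all voices busy, STEAL voice 0 (pitch 80, oldest) -> assign | voices=[71 86 81 74 78]
Op 7: note_off(74): free voice 3 | voices=[71 86 81 - 78]
Op 8: note_on(79): voice 3 is free -> assigned | voices=[71 86 81 79 78]
Op 9: note_on(62): all voices busy, STEAL voice 1 (pitch 86, oldest) -> assign | voices=[71 62 81 79 78]

Answer: none 4 1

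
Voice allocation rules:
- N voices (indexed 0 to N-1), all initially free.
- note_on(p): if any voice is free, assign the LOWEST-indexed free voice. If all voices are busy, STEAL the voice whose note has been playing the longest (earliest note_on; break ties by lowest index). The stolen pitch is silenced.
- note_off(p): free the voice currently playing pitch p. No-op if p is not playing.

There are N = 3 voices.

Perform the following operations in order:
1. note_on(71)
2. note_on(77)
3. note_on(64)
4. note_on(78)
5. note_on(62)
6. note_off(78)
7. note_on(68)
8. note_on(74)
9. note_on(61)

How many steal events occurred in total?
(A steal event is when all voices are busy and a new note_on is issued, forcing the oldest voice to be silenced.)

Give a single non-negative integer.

Answer: 4

Derivation:
Op 1: note_on(71): voice 0 is free -> assigned | voices=[71 - -]
Op 2: note_on(77): voice 1 is free -> assigned | voices=[71 77 -]
Op 3: note_on(64): voice 2 is free -> assigned | voices=[71 77 64]
Op 4: note_on(78): all voices busy, STEAL voice 0 (pitch 71, oldest) -> assign | voices=[78 77 64]
Op 5: note_on(62): all voices busy, STEAL voice 1 (pitch 77, oldest) -> assign | voices=[78 62 64]
Op 6: note_off(78): free voice 0 | voices=[- 62 64]
Op 7: note_on(68): voice 0 is free -> assigned | voices=[68 62 64]
Op 8: note_on(74): all voices busy, STEAL voice 2 (pitch 64, oldest) -> assign | voices=[68 62 74]
Op 9: note_on(61): all voices busy, STEAL voice 1 (pitch 62, oldest) -> assign | voices=[68 61 74]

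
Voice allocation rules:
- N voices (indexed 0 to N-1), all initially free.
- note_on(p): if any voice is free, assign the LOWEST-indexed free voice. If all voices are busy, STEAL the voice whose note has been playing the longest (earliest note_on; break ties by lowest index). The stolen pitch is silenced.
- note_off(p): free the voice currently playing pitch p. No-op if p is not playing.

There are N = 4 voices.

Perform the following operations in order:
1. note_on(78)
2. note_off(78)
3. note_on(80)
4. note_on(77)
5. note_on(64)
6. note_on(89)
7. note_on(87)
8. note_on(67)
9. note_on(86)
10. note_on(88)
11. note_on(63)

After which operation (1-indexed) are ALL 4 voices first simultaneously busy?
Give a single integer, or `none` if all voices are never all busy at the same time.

Answer: 6

Derivation:
Op 1: note_on(78): voice 0 is free -> assigned | voices=[78 - - -]
Op 2: note_off(78): free voice 0 | voices=[- - - -]
Op 3: note_on(80): voice 0 is free -> assigned | voices=[80 - - -]
Op 4: note_on(77): voice 1 is free -> assigned | voices=[80 77 - -]
Op 5: note_on(64): voice 2 is free -> assigned | voices=[80 77 64 -]
Op 6: note_on(89): voice 3 is free -> assigned | voices=[80 77 64 89]
Op 7: note_on(87): all voices busy, STEAL voice 0 (pitch 80, oldest) -> assign | voices=[87 77 64 89]
Op 8: note_on(67): all voices busy, STEAL voice 1 (pitch 77, oldest) -> assign | voices=[87 67 64 89]
Op 9: note_on(86): all voices busy, STEAL voice 2 (pitch 64, oldest) -> assign | voices=[87 67 86 89]
Op 10: note_on(88): all voices busy, STEAL voice 3 (pitch 89, oldest) -> assign | voices=[87 67 86 88]
Op 11: note_on(63): all voices busy, STEAL voice 0 (pitch 87, oldest) -> assign | voices=[63 67 86 88]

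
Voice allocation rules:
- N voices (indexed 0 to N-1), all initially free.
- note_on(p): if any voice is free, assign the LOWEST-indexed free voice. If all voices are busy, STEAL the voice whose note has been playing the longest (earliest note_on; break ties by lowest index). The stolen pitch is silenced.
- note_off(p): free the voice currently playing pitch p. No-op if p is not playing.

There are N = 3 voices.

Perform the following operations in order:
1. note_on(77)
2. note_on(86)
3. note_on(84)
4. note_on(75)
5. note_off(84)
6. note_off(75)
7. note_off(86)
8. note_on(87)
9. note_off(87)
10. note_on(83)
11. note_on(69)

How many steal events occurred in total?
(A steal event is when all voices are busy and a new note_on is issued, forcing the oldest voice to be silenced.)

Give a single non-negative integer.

Answer: 1

Derivation:
Op 1: note_on(77): voice 0 is free -> assigned | voices=[77 - -]
Op 2: note_on(86): voice 1 is free -> assigned | voices=[77 86 -]
Op 3: note_on(84): voice 2 is free -> assigned | voices=[77 86 84]
Op 4: note_on(75): all voices busy, STEAL voice 0 (pitch 77, oldest) -> assign | voices=[75 86 84]
Op 5: note_off(84): free voice 2 | voices=[75 86 -]
Op 6: note_off(75): free voice 0 | voices=[- 86 -]
Op 7: note_off(86): free voice 1 | voices=[- - -]
Op 8: note_on(87): voice 0 is free -> assigned | voices=[87 - -]
Op 9: note_off(87): free voice 0 | voices=[- - -]
Op 10: note_on(83): voice 0 is free -> assigned | voices=[83 - -]
Op 11: note_on(69): voice 1 is free -> assigned | voices=[83 69 -]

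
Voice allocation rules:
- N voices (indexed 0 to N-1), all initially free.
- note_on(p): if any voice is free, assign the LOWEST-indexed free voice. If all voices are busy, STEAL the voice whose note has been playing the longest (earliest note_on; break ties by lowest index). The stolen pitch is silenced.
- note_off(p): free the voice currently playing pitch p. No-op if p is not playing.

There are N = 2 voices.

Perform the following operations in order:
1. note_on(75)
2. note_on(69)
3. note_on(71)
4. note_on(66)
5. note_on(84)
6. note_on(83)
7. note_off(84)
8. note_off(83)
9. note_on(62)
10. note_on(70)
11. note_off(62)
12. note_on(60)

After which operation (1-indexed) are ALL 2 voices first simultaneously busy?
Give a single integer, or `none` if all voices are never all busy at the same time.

Op 1: note_on(75): voice 0 is free -> assigned | voices=[75 -]
Op 2: note_on(69): voice 1 is free -> assigned | voices=[75 69]
Op 3: note_on(71): all voices busy, STEAL voice 0 (pitch 75, oldest) -> assign | voices=[71 69]
Op 4: note_on(66): all voices busy, STEAL voice 1 (pitch 69, oldest) -> assign | voices=[71 66]
Op 5: note_on(84): all voices busy, STEAL voice 0 (pitch 71, oldest) -> assign | voices=[84 66]
Op 6: note_on(83): all voices busy, STEAL voice 1 (pitch 66, oldest) -> assign | voices=[84 83]
Op 7: note_off(84): free voice 0 | voices=[- 83]
Op 8: note_off(83): free voice 1 | voices=[- -]
Op 9: note_on(62): voice 0 is free -> assigned | voices=[62 -]
Op 10: note_on(70): voice 1 is free -> assigned | voices=[62 70]
Op 11: note_off(62): free voice 0 | voices=[- 70]
Op 12: note_on(60): voice 0 is free -> assigned | voices=[60 70]

Answer: 2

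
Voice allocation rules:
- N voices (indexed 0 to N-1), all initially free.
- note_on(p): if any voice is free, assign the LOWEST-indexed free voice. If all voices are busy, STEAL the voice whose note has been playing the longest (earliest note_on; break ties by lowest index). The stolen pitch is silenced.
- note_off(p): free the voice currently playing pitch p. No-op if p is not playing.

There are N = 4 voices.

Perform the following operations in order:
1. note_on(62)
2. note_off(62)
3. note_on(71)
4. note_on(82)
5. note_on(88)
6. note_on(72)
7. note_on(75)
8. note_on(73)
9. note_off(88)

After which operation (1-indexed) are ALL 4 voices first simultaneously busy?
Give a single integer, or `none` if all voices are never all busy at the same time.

Answer: 6

Derivation:
Op 1: note_on(62): voice 0 is free -> assigned | voices=[62 - - -]
Op 2: note_off(62): free voice 0 | voices=[- - - -]
Op 3: note_on(71): voice 0 is free -> assigned | voices=[71 - - -]
Op 4: note_on(82): voice 1 is free -> assigned | voices=[71 82 - -]
Op 5: note_on(88): voice 2 is free -> assigned | voices=[71 82 88 -]
Op 6: note_on(72): voice 3 is free -> assigned | voices=[71 82 88 72]
Op 7: note_on(75): all voices busy, STEAL voice 0 (pitch 71, oldest) -> assign | voices=[75 82 88 72]
Op 8: note_on(73): all voices busy, STEAL voice 1 (pitch 82, oldest) -> assign | voices=[75 73 88 72]
Op 9: note_off(88): free voice 2 | voices=[75 73 - 72]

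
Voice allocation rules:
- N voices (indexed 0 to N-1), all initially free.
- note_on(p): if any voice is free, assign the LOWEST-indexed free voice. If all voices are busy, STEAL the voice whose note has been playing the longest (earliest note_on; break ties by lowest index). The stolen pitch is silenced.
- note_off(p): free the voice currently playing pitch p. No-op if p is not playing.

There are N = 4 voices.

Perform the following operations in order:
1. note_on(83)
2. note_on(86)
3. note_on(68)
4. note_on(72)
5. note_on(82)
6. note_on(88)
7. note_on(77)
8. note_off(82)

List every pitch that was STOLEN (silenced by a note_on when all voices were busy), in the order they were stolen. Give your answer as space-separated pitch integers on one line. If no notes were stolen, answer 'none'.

Op 1: note_on(83): voice 0 is free -> assigned | voices=[83 - - -]
Op 2: note_on(86): voice 1 is free -> assigned | voices=[83 86 - -]
Op 3: note_on(68): voice 2 is free -> assigned | voices=[83 86 68 -]
Op 4: note_on(72): voice 3 is free -> assigned | voices=[83 86 68 72]
Op 5: note_on(82): all voices busy, STEAL voice 0 (pitch 83, oldest) -> assign | voices=[82 86 68 72]
Op 6: note_on(88): all voices busy, STEAL voice 1 (pitch 86, oldest) -> assign | voices=[82 88 68 72]
Op 7: note_on(77): all voices busy, STEAL voice 2 (pitch 68, oldest) -> assign | voices=[82 88 77 72]
Op 8: note_off(82): free voice 0 | voices=[- 88 77 72]

Answer: 83 86 68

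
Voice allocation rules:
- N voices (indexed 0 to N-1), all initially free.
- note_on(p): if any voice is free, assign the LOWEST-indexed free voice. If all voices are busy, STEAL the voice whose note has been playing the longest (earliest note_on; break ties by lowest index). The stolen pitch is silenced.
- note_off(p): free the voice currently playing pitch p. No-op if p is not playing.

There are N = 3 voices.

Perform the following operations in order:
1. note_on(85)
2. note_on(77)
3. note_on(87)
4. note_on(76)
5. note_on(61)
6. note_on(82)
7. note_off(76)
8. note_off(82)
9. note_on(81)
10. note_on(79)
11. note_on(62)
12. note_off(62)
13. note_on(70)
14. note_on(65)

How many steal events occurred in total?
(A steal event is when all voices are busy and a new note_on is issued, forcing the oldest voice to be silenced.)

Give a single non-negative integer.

Answer: 5

Derivation:
Op 1: note_on(85): voice 0 is free -> assigned | voices=[85 - -]
Op 2: note_on(77): voice 1 is free -> assigned | voices=[85 77 -]
Op 3: note_on(87): voice 2 is free -> assigned | voices=[85 77 87]
Op 4: note_on(76): all voices busy, STEAL voice 0 (pitch 85, oldest) -> assign | voices=[76 77 87]
Op 5: note_on(61): all voices busy, STEAL voice 1 (pitch 77, oldest) -> assign | voices=[76 61 87]
Op 6: note_on(82): all voices busy, STEAL voice 2 (pitch 87, oldest) -> assign | voices=[76 61 82]
Op 7: note_off(76): free voice 0 | voices=[- 61 82]
Op 8: note_off(82): free voice 2 | voices=[- 61 -]
Op 9: note_on(81): voice 0 is free -> assigned | voices=[81 61 -]
Op 10: note_on(79): voice 2 is free -> assigned | voices=[81 61 79]
Op 11: note_on(62): all voices busy, STEAL voice 1 (pitch 61, oldest) -> assign | voices=[81 62 79]
Op 12: note_off(62): free voice 1 | voices=[81 - 79]
Op 13: note_on(70): voice 1 is free -> assigned | voices=[81 70 79]
Op 14: note_on(65): all voices busy, STEAL voice 0 (pitch 81, oldest) -> assign | voices=[65 70 79]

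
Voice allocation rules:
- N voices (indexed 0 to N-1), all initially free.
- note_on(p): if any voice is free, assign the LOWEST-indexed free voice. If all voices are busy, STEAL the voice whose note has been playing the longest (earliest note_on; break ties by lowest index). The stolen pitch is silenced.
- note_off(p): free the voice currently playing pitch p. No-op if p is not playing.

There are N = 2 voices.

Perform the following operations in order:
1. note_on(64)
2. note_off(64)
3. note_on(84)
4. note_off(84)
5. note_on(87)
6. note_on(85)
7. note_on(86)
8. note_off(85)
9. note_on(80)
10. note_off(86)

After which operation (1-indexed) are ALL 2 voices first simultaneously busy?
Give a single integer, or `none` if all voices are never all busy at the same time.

Answer: 6

Derivation:
Op 1: note_on(64): voice 0 is free -> assigned | voices=[64 -]
Op 2: note_off(64): free voice 0 | voices=[- -]
Op 3: note_on(84): voice 0 is free -> assigned | voices=[84 -]
Op 4: note_off(84): free voice 0 | voices=[- -]
Op 5: note_on(87): voice 0 is free -> assigned | voices=[87 -]
Op 6: note_on(85): voice 1 is free -> assigned | voices=[87 85]
Op 7: note_on(86): all voices busy, STEAL voice 0 (pitch 87, oldest) -> assign | voices=[86 85]
Op 8: note_off(85): free voice 1 | voices=[86 -]
Op 9: note_on(80): voice 1 is free -> assigned | voices=[86 80]
Op 10: note_off(86): free voice 0 | voices=[- 80]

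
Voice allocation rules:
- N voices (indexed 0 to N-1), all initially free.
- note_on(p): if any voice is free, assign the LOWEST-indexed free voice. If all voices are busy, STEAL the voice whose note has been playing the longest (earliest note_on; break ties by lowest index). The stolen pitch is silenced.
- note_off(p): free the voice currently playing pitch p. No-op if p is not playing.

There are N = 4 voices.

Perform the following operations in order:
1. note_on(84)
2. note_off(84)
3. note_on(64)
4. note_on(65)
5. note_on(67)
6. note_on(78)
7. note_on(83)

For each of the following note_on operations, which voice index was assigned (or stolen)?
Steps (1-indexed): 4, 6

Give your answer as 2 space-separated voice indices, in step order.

Op 1: note_on(84): voice 0 is free -> assigned | voices=[84 - - -]
Op 2: note_off(84): free voice 0 | voices=[- - - -]
Op 3: note_on(64): voice 0 is free -> assigned | voices=[64 - - -]
Op 4: note_on(65): voice 1 is free -> assigned | voices=[64 65 - -]
Op 5: note_on(67): voice 2 is free -> assigned | voices=[64 65 67 -]
Op 6: note_on(78): voice 3 is free -> assigned | voices=[64 65 67 78]
Op 7: note_on(83): all voices busy, STEAL voice 0 (pitch 64, oldest) -> assign | voices=[83 65 67 78]

Answer: 1 3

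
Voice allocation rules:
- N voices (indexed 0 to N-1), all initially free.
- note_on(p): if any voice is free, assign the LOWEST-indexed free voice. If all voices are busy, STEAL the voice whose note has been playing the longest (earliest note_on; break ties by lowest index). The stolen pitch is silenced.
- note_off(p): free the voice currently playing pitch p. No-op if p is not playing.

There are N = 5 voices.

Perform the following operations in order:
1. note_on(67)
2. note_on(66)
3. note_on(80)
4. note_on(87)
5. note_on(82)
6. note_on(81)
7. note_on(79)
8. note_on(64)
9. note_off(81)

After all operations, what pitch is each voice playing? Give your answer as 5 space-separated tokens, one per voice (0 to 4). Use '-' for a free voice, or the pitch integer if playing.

Answer: - 79 64 87 82

Derivation:
Op 1: note_on(67): voice 0 is free -> assigned | voices=[67 - - - -]
Op 2: note_on(66): voice 1 is free -> assigned | voices=[67 66 - - -]
Op 3: note_on(80): voice 2 is free -> assigned | voices=[67 66 80 - -]
Op 4: note_on(87): voice 3 is free -> assigned | voices=[67 66 80 87 -]
Op 5: note_on(82): voice 4 is free -> assigned | voices=[67 66 80 87 82]
Op 6: note_on(81): all voices busy, STEAL voice 0 (pitch 67, oldest) -> assign | voices=[81 66 80 87 82]
Op 7: note_on(79): all voices busy, STEAL voice 1 (pitch 66, oldest) -> assign | voices=[81 79 80 87 82]
Op 8: note_on(64): all voices busy, STEAL voice 2 (pitch 80, oldest) -> assign | voices=[81 79 64 87 82]
Op 9: note_off(81): free voice 0 | voices=[- 79 64 87 82]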